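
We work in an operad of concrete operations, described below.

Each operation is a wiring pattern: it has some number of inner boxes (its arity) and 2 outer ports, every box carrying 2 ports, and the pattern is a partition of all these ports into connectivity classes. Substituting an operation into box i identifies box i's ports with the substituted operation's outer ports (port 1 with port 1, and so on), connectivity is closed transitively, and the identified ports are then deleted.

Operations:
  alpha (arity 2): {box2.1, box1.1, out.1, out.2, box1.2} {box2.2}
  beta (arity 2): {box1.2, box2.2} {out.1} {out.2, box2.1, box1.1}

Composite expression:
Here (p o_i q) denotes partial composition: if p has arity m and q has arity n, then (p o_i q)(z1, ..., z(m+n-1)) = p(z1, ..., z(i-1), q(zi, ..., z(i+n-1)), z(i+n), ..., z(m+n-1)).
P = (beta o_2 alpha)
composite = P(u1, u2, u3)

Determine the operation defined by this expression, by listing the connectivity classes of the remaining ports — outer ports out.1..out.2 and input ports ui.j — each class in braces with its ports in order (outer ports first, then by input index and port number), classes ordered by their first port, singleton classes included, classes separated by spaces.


Connectivity passes through glued beta-boundaries; trace each wire chain.
stage alpha: inputs (u2, u3), connectivity {out.1, out.2, u2.1, u2.2, u3.1} {u3.2}, out.j its boundary
stage beta: inputs (u1, u2, u3), connectivity {out.1} {out.2, u1.1, u1.2, u2.1, u2.2, u3.1} {u3.2}, out.j its boundary

{out.1} {out.2, u1.1, u1.2, u2.1, u2.2, u3.1} {u3.2}


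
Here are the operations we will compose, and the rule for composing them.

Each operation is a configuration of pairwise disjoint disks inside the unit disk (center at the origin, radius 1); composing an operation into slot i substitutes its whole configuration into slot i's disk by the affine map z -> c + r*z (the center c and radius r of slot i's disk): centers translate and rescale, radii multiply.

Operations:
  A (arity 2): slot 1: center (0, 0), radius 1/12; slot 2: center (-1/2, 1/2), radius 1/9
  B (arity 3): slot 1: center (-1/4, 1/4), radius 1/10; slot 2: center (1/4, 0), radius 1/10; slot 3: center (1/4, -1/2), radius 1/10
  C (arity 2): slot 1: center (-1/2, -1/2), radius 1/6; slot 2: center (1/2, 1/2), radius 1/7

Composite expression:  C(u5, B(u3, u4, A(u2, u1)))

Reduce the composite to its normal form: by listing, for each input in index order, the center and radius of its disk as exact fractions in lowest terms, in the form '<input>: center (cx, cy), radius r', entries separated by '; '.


Affine substitution under C: radii multiply and u-centers shift.
tracing u5 down its 1-map path: center (-1/2, -1/2), radius 1/6
tracing u3 down its 2-map path: center (13/28, 15/28), radius 1/70
tracing u4 down its 2-map path: center (15/28, 1/2), radius 1/70
tracing u2 down its 3-map path: center (15/28, 3/7), radius 1/840
tracing u1 down its 3-map path: center (37/70, 61/140), radius 1/630

u1: center (37/70, 61/140), radius 1/630; u2: center (15/28, 3/7), radius 1/840; u3: center (13/28, 15/28), radius 1/70; u4: center (15/28, 1/2), radius 1/70; u5: center (-1/2, -1/2), radius 1/6


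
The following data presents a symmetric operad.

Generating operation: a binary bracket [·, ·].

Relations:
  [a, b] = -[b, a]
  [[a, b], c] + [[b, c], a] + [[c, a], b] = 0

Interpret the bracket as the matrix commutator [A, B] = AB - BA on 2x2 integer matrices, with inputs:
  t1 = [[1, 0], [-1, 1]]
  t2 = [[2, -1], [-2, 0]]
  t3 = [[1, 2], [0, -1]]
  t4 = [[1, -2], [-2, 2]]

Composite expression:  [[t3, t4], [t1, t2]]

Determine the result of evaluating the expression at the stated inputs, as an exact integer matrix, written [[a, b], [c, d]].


[[4, -4], [-24, -4]]

[t3, t4] = [[-4, -2], [4, 4]]
[t1, t2] = [[-1, 0], [-2, 1]]
[[t3, t4], [t1, t2]] = [[4, -4], [-24, -4]]


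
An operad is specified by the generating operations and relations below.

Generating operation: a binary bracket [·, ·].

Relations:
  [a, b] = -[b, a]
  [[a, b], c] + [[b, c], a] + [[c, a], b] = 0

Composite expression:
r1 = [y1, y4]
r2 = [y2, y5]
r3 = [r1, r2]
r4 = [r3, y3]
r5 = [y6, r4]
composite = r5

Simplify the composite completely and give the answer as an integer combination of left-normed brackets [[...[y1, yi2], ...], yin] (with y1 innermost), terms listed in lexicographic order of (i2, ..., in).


-[[[[[y1, y4], y2], y5], y3], y6] + [[[[[y1, y4], y5], y2], y3], y6]

Skip Jacobi rewriting: expand, keep y1-initial words, read off terms.
Composite bracket: [y6, [[[y1, y4], [y2, y5]], y3]]
Applying ab - ba throughout gives 32 signed words (2^5 = 32).
Words beginning with y1 determine it all:
  sign of y1y4y2y5y3y6 is -1, so it contributes -[[[[[y1, y4], y2], y5], y3], y6]
  sign of y1y4y5y2y3y6 is +1, so it contributes +[[[[[y1, y4], y5], y2], y3], y6]


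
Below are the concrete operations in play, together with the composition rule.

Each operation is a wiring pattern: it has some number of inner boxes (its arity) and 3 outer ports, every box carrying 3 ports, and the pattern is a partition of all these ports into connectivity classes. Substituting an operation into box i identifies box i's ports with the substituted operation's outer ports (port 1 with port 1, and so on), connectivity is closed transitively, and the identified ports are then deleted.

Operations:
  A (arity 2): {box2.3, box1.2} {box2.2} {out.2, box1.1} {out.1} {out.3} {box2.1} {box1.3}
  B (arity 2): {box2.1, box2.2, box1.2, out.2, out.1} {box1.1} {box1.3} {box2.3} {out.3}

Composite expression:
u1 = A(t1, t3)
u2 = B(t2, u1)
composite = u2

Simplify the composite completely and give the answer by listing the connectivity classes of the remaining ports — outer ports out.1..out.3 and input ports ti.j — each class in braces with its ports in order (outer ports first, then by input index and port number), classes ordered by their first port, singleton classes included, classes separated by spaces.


Substituting into B glues patterns; closure does the rest.
the subtree at A composes to {out.1} {out.2, t1.1} {out.3} {t1.2, t3.3} {t1.3} {t3.1} {t3.2} on (t1, t3); out.j = own outer ports
the subtree at B composes to {out.1, out.2, t1.1, t2.2} {out.3} {t1.2, t3.3} {t1.3} {t2.1} {t2.3} {t3.1} {t3.2} on (t2, t1, t3); out.j = own outer ports

{out.1, out.2, t1.1, t2.2} {out.3} {t1.2, t3.3} {t1.3} {t2.1} {t2.3} {t3.1} {t3.2}


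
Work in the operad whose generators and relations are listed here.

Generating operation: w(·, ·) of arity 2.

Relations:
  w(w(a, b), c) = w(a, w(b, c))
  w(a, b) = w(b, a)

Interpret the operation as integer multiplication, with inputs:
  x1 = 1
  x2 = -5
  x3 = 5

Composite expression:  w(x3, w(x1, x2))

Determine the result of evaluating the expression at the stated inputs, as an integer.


-25

w(x1, x2) = -5
w(x3, w(x1, x2)) = -25


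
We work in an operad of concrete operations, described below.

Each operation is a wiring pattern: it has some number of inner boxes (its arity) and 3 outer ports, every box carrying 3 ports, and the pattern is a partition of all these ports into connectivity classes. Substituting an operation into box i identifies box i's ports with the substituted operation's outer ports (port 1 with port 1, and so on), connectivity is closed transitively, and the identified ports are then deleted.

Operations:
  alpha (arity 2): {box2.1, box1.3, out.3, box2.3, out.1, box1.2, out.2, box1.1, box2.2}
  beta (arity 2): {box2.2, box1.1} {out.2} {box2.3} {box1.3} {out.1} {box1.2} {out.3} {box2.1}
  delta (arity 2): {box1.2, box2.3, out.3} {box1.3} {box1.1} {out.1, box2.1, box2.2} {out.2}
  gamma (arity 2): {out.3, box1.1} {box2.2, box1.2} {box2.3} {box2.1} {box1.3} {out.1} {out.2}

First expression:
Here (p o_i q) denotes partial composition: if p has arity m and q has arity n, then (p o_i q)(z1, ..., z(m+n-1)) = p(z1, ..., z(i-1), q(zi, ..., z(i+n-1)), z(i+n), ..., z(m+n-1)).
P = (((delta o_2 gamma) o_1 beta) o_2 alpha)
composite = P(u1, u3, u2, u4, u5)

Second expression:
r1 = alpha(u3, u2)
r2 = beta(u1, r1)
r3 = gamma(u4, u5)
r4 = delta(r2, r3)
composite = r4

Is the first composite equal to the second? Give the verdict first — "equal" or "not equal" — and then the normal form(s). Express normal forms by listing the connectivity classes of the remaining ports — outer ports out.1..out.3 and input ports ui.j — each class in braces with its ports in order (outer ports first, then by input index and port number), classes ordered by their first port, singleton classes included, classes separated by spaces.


equal; the common form is {out.1} {out.2} {out.3, u4.1} {u1.1, u2.1, u2.2, u2.3, u3.1, u3.2, u3.3} {u1.2} {u1.3} {u4.2, u5.2} {u4.3} {u5.1} {u5.3}


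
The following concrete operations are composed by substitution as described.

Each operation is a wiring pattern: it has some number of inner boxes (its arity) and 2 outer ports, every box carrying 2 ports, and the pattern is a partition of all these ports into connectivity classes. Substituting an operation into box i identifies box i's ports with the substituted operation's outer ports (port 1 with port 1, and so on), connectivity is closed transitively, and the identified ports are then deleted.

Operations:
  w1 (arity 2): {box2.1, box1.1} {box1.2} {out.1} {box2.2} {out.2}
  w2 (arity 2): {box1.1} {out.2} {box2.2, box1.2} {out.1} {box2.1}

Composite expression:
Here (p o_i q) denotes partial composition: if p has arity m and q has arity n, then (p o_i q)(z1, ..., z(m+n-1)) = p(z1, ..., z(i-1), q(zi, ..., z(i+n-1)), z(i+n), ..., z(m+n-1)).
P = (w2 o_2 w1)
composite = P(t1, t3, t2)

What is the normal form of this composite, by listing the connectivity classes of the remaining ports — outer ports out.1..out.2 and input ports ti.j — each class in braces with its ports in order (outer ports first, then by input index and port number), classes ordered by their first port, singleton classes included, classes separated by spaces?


{out.1} {out.2} {t1.1} {t1.2} {t2.1, t3.1} {t2.2} {t3.2}


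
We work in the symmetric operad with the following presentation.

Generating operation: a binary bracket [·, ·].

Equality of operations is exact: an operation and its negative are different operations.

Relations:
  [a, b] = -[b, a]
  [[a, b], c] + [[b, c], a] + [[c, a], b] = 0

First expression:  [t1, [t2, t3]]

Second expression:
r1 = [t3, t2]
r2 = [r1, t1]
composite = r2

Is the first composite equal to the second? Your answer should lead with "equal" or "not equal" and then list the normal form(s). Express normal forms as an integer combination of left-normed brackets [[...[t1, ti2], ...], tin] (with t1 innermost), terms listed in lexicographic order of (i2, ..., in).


Normal form of the first expression: [[t1, t2], t3] - [[t1, t3], t2]
Normal form of the second expression: [[t1, t2], t3] - [[t1, t3], t2]
Identical normal forms: equal.

equal; both compose to [[t1, t2], t3] - [[t1, t3], t2]


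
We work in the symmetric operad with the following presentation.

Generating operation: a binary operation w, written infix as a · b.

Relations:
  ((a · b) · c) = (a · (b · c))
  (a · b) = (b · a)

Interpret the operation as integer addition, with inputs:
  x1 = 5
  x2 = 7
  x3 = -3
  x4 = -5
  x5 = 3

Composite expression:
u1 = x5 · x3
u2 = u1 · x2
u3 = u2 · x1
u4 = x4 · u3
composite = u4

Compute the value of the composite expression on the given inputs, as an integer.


7

(x5 · x3) = 0
((x5 · x3) · x2) = 7
(((x5 · x3) · x2) · x1) = 12
(x4 · (((x5 · x3) · x2) · x1)) = 7


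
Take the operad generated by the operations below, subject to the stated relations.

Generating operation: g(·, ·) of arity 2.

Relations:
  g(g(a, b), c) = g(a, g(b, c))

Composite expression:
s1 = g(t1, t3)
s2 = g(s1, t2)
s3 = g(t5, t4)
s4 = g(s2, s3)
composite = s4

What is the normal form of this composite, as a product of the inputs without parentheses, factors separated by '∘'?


t1 ∘ t3 ∘ t2 ∘ t5 ∘ t4

Key point: g is associative — brackets drop, the t-order remains.
g(t1, t3) unparenthesizes to t1 ∘ t3
g(g(t1, t3), t2) unparenthesizes to t1 ∘ t3 ∘ t2
g(t5, t4) unparenthesizes to t5 ∘ t4
g(g(g(t1, t3), t2), g(t5, t4)) unparenthesizes to t1 ∘ t3 ∘ t2 ∘ t5 ∘ t4


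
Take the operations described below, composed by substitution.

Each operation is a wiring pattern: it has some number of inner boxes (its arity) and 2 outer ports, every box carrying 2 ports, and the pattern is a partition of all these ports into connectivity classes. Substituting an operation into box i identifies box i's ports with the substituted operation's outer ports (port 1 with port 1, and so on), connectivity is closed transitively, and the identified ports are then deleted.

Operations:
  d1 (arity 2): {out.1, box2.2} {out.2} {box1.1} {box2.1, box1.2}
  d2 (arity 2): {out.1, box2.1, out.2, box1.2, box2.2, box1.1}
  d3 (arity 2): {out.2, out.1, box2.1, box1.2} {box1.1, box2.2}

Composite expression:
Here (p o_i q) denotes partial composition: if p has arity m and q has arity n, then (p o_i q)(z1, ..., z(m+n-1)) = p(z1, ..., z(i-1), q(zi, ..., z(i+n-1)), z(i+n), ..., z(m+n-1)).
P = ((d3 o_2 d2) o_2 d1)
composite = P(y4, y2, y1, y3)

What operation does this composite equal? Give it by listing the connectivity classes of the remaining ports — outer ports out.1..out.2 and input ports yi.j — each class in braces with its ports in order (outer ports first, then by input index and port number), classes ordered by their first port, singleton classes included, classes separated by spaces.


{out.1, out.2, y1.2, y3.1, y3.2, y4.1, y4.2} {y1.1, y2.2} {y2.1}

Two ports join when wires chain via d3-identified ports.
composing d1 on (y2, y1), with out.j its own outer ports: {out.1, y1.2} {out.2} {y1.1, y2.2} {y2.1}
composing d2 on (y2, y1, y3), with out.j its own outer ports: {out.1, out.2, y1.2, y3.1, y3.2} {y1.1, y2.2} {y2.1}
composing d3 on (y4, y2, y1, y3), with out.j its own outer ports: {out.1, out.2, y1.2, y3.1, y3.2, y4.1, y4.2} {y1.1, y2.2} {y2.1}


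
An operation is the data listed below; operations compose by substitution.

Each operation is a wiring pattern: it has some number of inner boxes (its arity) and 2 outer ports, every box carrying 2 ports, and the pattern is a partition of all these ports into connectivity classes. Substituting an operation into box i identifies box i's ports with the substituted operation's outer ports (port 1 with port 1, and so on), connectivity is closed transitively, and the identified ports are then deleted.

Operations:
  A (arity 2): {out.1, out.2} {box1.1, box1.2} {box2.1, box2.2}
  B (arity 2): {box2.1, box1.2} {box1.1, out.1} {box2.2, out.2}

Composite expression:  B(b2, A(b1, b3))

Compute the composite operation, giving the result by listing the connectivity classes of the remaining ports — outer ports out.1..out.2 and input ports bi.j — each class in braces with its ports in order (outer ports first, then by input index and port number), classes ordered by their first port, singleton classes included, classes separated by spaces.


{out.1, b2.1} {out.2, b2.2} {b1.1, b1.2} {b3.1, b3.2}

Connectivity passes through glued B-boundaries; trace each wire chain.
stage A: inputs (b1, b3), connectivity {out.1, out.2} {b1.1, b1.2} {b3.1, b3.2}, out.j its boundary
stage B: inputs (b2, b1, b3), connectivity {out.1, b2.1} {out.2, b2.2} {b1.1, b1.2} {b3.1, b3.2}, out.j its boundary


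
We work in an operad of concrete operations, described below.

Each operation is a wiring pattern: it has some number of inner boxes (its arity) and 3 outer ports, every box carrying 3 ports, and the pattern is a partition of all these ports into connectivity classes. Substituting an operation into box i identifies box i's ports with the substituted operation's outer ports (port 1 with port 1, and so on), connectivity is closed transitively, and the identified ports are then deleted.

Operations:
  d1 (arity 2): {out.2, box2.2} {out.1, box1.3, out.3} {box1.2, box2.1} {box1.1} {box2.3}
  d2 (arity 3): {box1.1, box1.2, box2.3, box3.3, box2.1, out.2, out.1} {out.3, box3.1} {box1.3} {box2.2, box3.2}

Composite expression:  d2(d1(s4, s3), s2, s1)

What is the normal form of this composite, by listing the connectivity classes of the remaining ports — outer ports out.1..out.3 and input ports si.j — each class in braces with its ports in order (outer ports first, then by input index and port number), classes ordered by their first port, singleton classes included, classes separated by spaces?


{out.1, out.2, s1.3, s2.1, s2.3, s3.2, s4.3} {out.3, s1.1} {s1.2, s2.2} {s3.1, s4.2} {s3.3} {s4.1}

Reachability decides: close wires over d2-identified ports.
through d1, on inputs (s4, s3): {out.1, out.3, s4.3} {out.2, s3.2} {s3.1, s4.2} {s3.3} {s4.1} (out.j = stage outer ports)
through d2, on inputs (s4, s3, s2, s1): {out.1, out.2, s1.3, s2.1, s2.3, s3.2, s4.3} {out.3, s1.1} {s1.2, s2.2} {s3.1, s4.2} {s3.3} {s4.1} (out.j = stage outer ports)


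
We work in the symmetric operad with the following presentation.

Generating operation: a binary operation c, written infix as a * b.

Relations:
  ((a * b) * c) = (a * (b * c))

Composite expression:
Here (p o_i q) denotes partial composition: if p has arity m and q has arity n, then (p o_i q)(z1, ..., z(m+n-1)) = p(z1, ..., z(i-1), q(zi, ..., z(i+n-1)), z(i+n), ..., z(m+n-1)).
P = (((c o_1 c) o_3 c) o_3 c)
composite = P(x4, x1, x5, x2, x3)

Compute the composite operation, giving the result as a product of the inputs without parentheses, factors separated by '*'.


x4 * x1 * x5 * x2 * x3

Under associativity of c, the answer is the x's in reading order.
(x4 * x1) linearizes to x4 * x1
(x5 * x2) linearizes to x5 * x2
((x5 * x2) * x3) linearizes to x5 * x2 * x3
((x4 * x1) * ((x5 * x2) * x3)) linearizes to x4 * x1 * x5 * x2 * x3


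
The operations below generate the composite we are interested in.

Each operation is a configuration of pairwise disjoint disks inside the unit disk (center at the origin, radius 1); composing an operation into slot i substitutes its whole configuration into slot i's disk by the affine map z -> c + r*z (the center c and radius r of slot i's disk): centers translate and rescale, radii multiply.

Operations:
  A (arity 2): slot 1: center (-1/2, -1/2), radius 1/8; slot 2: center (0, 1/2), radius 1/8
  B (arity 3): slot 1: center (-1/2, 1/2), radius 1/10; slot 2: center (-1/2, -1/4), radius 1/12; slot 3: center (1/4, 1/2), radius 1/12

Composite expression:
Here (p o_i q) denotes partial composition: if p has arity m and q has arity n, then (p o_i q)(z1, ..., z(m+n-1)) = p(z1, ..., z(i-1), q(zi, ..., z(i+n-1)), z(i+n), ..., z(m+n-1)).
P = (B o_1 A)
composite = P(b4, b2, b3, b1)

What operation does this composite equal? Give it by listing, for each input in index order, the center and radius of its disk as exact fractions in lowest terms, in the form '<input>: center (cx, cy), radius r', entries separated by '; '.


Affine substitution under B: radii multiply and b-centers shift.
b4: after 2 affine steps, its disk has center (-11/20, 9/20), radius 1/80
b2: after 2 affine steps, its disk has center (-1/2, 11/20), radius 1/80
b3: after 1 affine step, its disk has center (-1/2, -1/4), radius 1/12
b1: after 1 affine step, its disk has center (1/4, 1/2), radius 1/12

b1: center (1/4, 1/2), radius 1/12; b2: center (-1/2, 11/20), radius 1/80; b3: center (-1/2, -1/4), radius 1/12; b4: center (-11/20, 9/20), radius 1/80


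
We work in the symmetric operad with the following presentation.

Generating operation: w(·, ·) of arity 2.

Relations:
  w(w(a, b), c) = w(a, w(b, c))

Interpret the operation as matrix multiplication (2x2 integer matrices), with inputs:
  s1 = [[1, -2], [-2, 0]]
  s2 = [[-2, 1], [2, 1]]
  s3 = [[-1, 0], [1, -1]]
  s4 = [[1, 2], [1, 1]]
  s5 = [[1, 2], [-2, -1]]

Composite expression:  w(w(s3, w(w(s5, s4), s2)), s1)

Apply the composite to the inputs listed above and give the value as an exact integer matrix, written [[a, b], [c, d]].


[[12, 4], [-24, -12]]


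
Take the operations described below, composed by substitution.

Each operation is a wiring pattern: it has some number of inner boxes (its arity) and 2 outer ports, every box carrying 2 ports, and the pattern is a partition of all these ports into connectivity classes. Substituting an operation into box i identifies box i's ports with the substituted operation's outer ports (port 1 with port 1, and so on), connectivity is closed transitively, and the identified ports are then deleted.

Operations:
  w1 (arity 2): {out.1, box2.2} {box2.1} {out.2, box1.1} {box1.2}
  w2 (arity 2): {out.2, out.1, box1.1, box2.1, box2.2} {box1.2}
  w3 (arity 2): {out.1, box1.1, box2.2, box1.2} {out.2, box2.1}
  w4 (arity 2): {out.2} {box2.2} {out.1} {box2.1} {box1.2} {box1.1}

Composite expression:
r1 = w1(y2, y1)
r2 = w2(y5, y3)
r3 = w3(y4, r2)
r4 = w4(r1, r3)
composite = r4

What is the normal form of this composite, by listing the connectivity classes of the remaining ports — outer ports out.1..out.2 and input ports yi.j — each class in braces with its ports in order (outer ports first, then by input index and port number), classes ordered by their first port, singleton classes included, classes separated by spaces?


{out.1} {out.2} {y1.1} {y1.2} {y2.1} {y2.2} {y3.1, y3.2, y4.1, y4.2, y5.1} {y5.2}

Connectivity passes through glued w4-boundaries; trace each wire chain.
through w1, on inputs (y2, y1): {out.1, y1.2} {out.2, y2.1} {y1.1} {y2.2} (out.j = stage outer ports)
through w2, on inputs (y5, y3): {out.1, out.2, y3.1, y3.2, y5.1} {y5.2} (out.j = stage outer ports)
through w3, on inputs (y4, y5, y3): {out.1, out.2, y3.1, y3.2, y4.1, y4.2, y5.1} {y5.2} (out.j = stage outer ports)
through w4, on inputs (y2, y1, y4, y5, y3): {out.1} {out.2} {y1.1} {y1.2} {y2.1} {y2.2} {y3.1, y3.2, y4.1, y4.2, y5.1} {y5.2} (out.j = stage outer ports)


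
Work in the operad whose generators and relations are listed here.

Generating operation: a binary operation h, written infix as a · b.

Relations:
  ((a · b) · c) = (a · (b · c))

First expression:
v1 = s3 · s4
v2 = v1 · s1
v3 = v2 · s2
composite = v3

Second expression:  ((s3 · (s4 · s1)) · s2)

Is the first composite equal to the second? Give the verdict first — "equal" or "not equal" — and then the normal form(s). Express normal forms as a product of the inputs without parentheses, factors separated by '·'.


equal; the common form is s3 · s4 · s1 · s2


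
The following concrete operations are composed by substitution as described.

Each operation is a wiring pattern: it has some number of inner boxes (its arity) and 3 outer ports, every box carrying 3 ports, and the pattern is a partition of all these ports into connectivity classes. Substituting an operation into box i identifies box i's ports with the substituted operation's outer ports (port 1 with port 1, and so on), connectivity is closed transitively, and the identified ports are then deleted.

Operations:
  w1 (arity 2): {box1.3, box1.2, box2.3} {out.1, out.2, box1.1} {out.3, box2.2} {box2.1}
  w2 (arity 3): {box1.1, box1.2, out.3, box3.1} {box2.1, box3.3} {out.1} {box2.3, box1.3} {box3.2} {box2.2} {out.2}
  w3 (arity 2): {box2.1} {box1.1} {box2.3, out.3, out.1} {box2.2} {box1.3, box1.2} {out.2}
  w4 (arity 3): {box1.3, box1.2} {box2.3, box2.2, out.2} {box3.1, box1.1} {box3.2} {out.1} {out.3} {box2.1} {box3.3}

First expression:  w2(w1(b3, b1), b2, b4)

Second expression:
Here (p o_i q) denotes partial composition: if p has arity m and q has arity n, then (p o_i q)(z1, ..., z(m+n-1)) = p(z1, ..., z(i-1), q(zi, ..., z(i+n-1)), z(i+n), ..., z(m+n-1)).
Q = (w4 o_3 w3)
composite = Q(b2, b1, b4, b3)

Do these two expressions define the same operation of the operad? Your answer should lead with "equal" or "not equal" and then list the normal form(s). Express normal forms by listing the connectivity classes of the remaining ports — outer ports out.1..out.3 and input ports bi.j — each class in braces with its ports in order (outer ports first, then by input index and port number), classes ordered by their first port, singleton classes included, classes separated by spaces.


not equal; the first gives {out.1} {out.2} {out.3, b3.1, b4.1} {b1.1} {b1.2, b2.3} {b1.3, b3.2, b3.3} {b2.1, b4.3} {b2.2} {b4.2} and the second {out.1} {out.2, b1.2, b1.3} {out.3} {b1.1} {b2.1, b3.3} {b2.2, b2.3} {b3.1} {b3.2} {b4.1} {b4.2, b4.3}

Reducing the first expression gives {out.1} {out.2} {out.3, b3.1, b4.1} {b1.1} {b1.2, b2.3} {b1.3, b3.2, b3.3} {b2.1, b4.3} {b2.2} {b4.2}
Reducing the second expression gives {out.1} {out.2, b1.2, b1.3} {out.3} {b1.1} {b2.1, b3.3} {b2.2, b2.3} {b3.1} {b3.2} {b4.1} {b4.2, b4.3}
Distinct normal forms: not equal.


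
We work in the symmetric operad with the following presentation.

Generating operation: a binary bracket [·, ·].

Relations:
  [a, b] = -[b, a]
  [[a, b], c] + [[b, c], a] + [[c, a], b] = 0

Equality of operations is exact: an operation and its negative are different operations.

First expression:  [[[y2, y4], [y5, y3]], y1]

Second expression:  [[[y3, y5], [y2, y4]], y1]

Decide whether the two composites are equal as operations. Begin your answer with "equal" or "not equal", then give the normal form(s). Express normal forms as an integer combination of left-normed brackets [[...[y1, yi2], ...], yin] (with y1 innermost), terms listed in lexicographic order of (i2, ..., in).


equal — both sides give [[[[y1, y2], y4], y3], y5] - [[[[y1, y2], y4], y5], y3] - [[[[y1, y3], y5], y2], y4] + [[[[y1, y3], y5], y4], y2] - [[[[y1, y4], y2], y3], y5] + [[[[y1, y4], y2], y5], y3] + [[[[y1, y5], y3], y2], y4] - [[[[y1, y5], y3], y4], y2]

The first expression reduces to [[[[y1, y2], y4], y3], y5] - [[[[y1, y2], y4], y5], y3] - [[[[y1, y3], y5], y2], y4] + [[[[y1, y3], y5], y4], y2] - [[[[y1, y4], y2], y3], y5] + [[[[y1, y4], y2], y5], y3] + [[[[y1, y5], y3], y2], y4] - [[[[y1, y5], y3], y4], y2]
The second expression reduces to [[[[y1, y2], y4], y3], y5] - [[[[y1, y2], y4], y5], y3] - [[[[y1, y3], y5], y2], y4] + [[[[y1, y3], y5], y4], y2] - [[[[y1, y4], y2], y3], y5] + [[[[y1, y4], y2], y5], y3] + [[[[y1, y5], y3], y2], y4] - [[[[y1, y5], y3], y4], y2]
Identical normal forms: equal.


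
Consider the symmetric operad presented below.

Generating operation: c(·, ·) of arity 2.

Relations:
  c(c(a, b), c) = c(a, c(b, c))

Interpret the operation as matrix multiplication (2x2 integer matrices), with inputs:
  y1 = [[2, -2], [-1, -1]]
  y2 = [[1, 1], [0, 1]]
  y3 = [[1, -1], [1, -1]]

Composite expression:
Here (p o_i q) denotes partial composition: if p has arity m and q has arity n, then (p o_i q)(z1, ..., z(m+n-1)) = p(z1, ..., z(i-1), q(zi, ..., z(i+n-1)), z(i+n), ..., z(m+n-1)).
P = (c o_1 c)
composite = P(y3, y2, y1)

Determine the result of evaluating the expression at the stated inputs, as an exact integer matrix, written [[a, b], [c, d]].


[[2, -2], [2, -2]]

c(y3, y2) = [[1, 0], [1, 0]]
c(c(y3, y2), y1) = [[2, -2], [2, -2]]


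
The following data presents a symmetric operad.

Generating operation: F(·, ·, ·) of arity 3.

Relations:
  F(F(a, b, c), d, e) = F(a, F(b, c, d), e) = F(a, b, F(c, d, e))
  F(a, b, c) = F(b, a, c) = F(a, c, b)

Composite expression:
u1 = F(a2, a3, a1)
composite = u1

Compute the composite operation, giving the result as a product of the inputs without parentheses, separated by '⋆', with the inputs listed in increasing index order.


Reordering under F is free, so list the a-inputs canonically.
F(a2, a3, a1) reduces to a2 ⋆ a3 ⋆ a1
the factors in increasing index order: a1 ⋆ a2 ⋆ a3

a1 ⋆ a2 ⋆ a3


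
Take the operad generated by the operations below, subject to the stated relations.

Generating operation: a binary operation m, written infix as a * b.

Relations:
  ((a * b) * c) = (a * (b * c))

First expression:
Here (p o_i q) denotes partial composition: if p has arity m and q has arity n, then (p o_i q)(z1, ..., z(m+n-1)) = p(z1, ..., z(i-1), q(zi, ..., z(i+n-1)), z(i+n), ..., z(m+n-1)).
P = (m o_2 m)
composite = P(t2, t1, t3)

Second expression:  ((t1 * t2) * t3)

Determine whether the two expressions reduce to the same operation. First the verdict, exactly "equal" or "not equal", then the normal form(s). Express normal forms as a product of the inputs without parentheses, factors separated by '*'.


not equal — first t2 * t1 * t3, second t1 * t2 * t3

In normal form, the first expression is t2 * t1 * t3
In normal form, the second expression is t1 * t2 * t3
No match — not equal.


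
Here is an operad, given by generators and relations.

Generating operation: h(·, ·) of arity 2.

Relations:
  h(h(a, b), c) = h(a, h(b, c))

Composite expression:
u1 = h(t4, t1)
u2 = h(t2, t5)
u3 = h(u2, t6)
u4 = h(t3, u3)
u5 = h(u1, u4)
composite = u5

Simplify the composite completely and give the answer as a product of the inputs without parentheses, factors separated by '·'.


t4 · t1 · t3 · t2 · t5 · t6

Every regrouping of h is equal, so read the t-inputs in written order.
h(t4, t1) unparenthesizes to t4 · t1
h(t2, t5) unparenthesizes to t2 · t5
h(h(t2, t5), t6) unparenthesizes to t2 · t5 · t6
h(t3, h(h(t2, t5), t6)) unparenthesizes to t3 · t2 · t5 · t6
h(h(t4, t1), h(t3, h(h(t2, t5), t6))) unparenthesizes to t4 · t1 · t3 · t2 · t5 · t6


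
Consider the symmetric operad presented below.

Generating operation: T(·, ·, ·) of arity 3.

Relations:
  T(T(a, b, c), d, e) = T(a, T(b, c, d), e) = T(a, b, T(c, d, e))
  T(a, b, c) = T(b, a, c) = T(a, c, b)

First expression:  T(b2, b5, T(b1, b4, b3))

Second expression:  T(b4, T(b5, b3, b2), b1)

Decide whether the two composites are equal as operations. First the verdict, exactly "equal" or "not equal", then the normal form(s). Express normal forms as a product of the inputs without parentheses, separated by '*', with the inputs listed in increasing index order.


equal; the common form is b1 * b2 * b3 * b4 * b5

The first expression reduces to b1 * b2 * b3 * b4 * b5
The second expression reduces to b1 * b2 * b3 * b4 * b5
Identical normal forms: equal.


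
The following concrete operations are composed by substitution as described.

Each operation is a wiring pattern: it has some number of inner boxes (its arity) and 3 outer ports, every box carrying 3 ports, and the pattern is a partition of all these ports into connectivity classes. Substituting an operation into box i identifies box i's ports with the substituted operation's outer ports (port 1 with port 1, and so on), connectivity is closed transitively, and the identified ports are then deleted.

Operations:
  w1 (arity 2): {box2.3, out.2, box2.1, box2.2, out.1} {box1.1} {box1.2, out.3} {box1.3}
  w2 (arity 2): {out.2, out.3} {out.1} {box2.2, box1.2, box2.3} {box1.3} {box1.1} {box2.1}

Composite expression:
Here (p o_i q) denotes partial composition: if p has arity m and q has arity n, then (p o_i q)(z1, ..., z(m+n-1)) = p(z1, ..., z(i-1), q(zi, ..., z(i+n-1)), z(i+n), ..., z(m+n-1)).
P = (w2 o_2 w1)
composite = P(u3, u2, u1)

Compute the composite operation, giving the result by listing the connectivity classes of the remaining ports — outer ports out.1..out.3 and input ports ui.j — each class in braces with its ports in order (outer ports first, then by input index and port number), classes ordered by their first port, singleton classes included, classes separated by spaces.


Two ports join when wires chain via w2-identified ports.
w1 over (u2, u1) gives {out.1, out.2, u1.1, u1.2, u1.3} {out.3, u2.2} {u2.1} {u2.3}, out.j being that stage's outer ports
w2 over (u3, u2, u1) gives {out.1} {out.2, out.3} {u1.1, u1.2, u1.3, u2.2, u3.2} {u2.1} {u2.3} {u3.1} {u3.3}, out.j being that stage's outer ports

{out.1} {out.2, out.3} {u1.1, u1.2, u1.3, u2.2, u3.2} {u2.1} {u2.3} {u3.1} {u3.3}


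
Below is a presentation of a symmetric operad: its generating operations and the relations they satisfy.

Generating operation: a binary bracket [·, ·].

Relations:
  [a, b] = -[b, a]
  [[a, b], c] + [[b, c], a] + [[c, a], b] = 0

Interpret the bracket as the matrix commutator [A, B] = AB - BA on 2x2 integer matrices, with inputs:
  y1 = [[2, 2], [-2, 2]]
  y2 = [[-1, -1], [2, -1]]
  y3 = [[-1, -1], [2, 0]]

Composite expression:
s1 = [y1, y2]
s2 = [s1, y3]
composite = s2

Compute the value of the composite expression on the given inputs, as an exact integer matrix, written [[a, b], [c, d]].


[[0, -4], [-8, 0]]

[y1, y2] = [[2, 0], [0, -2]]
[[y1, y2], y3] = [[0, -4], [-8, 0]]


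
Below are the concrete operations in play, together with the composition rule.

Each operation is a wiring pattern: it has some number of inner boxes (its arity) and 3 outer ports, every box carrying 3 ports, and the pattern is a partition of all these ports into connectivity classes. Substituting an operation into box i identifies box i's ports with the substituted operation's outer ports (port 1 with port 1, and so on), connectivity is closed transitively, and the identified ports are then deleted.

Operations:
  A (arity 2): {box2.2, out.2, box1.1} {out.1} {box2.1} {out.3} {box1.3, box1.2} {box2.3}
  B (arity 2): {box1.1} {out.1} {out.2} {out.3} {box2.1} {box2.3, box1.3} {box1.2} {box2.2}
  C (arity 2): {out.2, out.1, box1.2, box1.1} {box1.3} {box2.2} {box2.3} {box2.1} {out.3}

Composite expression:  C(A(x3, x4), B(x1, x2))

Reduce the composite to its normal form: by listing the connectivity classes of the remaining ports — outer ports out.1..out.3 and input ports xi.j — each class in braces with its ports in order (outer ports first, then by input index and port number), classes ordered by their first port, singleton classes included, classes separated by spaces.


Substituting into C glues patterns; closure does the rest.
after A, the pattern on (x3, x4) reads {out.1} {out.2, x3.1, x4.2} {out.3} {x3.2, x3.3} {x4.1} {x4.3} (out.j = its outer ports)
after B, the pattern on (x1, x2) reads {out.1} {out.2} {out.3} {x1.1} {x1.2} {x1.3, x2.3} {x2.1} {x2.2} (out.j = its outer ports)
after C, the pattern on (x3, x4, x1, x2) reads {out.1, out.2, x3.1, x4.2} {out.3} {x1.1} {x1.2} {x1.3, x2.3} {x2.1} {x2.2} {x3.2, x3.3} {x4.1} {x4.3} (out.j = its outer ports)

{out.1, out.2, x3.1, x4.2} {out.3} {x1.1} {x1.2} {x1.3, x2.3} {x2.1} {x2.2} {x3.2, x3.3} {x4.1} {x4.3}


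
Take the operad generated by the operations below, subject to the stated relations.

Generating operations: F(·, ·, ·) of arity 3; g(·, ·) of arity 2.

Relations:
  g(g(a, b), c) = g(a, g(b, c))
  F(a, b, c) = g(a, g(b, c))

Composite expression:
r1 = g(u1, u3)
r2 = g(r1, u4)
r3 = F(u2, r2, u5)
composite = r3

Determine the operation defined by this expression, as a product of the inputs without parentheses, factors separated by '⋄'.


u2 ⋄ u1 ⋄ u3 ⋄ u4 ⋄ u5

All parenthesizations of F agree; list the u-inputs left to right.
g(u1, u3) flattens to u1 ⋄ u3
g(g(u1, u3), u4) flattens to u1 ⋄ u3 ⋄ u4
F(u2, g(g(u1, u3), u4), u5) flattens to u2 ⋄ u1 ⋄ u3 ⋄ u4 ⋄ u5


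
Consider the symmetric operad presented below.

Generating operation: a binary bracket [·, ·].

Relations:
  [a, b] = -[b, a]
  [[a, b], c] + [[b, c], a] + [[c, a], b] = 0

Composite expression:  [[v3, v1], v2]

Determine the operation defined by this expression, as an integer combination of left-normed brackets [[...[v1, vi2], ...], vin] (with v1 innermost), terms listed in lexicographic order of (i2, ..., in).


In the tensor algebra, words opening v1 carry the v1-anchored form.
Composite bracket: [[v3, v1], v2]
The bracket unfolds into 4 signed words via [a, b] = ab - ba (2^2 = 4).
Words beginning with v1 determine it all:
  from v1v3v2, sign -1: term -[[v1, v3], v2]

-[[v1, v3], v2]


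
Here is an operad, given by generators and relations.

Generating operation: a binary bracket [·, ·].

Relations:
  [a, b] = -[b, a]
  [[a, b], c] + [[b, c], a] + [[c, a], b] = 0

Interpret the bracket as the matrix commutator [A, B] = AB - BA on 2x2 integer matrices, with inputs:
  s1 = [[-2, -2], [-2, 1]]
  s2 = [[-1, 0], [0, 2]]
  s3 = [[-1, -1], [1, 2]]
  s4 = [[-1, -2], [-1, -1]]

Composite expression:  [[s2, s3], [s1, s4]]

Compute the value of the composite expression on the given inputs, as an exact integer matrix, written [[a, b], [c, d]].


[[-27, 12], [-12, 27]]

[s2, s3] = [[0, 3], [3, 0]]
[s1, s4] = [[-2, 6], [-3, 2]]
[[s2, s3], [s1, s4]] = [[-27, 12], [-12, 27]]


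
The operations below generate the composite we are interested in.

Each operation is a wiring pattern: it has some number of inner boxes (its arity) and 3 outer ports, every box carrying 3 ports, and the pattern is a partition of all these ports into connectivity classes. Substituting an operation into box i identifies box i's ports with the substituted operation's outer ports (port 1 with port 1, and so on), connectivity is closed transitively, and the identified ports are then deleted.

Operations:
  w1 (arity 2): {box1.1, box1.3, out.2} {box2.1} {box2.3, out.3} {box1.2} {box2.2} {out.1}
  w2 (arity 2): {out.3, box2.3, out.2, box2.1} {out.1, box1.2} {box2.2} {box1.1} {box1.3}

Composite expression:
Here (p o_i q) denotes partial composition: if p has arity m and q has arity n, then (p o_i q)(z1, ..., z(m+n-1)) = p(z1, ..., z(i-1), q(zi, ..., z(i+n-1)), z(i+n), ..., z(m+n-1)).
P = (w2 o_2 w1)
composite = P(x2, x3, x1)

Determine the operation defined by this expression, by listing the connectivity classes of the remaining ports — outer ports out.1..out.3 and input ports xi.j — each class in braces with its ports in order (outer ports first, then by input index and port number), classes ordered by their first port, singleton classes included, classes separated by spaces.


{out.1, x2.2} {out.2, out.3, x1.3} {x1.1} {x1.2} {x2.1} {x2.3} {x3.1, x3.3} {x3.2}

Reachability decides: close wires over w2-identified ports.
the subtree at w1 composes to {out.1} {out.2, x3.1, x3.3} {out.3, x1.3} {x1.1} {x1.2} {x3.2} on (x3, x1); out.j = own outer ports
the subtree at w2 composes to {out.1, x2.2} {out.2, out.3, x1.3} {x1.1} {x1.2} {x2.1} {x2.3} {x3.1, x3.3} {x3.2} on (x2, x3, x1); out.j = own outer ports


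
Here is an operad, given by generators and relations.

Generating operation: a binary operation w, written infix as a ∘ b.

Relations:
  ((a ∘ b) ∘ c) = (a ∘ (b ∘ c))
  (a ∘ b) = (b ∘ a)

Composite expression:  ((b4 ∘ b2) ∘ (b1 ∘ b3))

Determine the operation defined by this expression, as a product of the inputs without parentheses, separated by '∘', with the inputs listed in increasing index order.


b1 ∘ b2 ∘ b3 ∘ b4

With w associative and commutative, the b-input set is all that matters.
(b4 ∘ b2) flattens to b4 ∘ b2
(b1 ∘ b3) flattens to b1 ∘ b3
((b4 ∘ b2) ∘ (b1 ∘ b3)) flattens to b4 ∘ b2 ∘ b1 ∘ b3
reordering the factors by index: b1 ∘ b2 ∘ b3 ∘ b4


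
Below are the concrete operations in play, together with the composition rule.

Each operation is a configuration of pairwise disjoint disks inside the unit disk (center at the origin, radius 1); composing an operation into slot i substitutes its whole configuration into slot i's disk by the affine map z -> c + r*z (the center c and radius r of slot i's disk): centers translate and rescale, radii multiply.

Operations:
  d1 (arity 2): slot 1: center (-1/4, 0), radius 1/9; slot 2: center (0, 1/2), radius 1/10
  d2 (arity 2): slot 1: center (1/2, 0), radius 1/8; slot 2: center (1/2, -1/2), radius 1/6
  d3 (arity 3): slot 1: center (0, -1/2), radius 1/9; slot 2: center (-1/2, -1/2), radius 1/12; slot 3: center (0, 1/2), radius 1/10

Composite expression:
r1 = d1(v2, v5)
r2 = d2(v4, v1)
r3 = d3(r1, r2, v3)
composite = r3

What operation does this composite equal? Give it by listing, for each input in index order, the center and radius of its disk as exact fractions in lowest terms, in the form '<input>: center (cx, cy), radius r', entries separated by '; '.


v1: center (-11/24, -13/24), radius 1/72; v2: center (-1/36, -1/2), radius 1/81; v3: center (0, 1/2), radius 1/10; v4: center (-11/24, -1/2), radius 1/96; v5: center (0, -4/9), radius 1/90

Follow each v-input down from d3: c' goes to c + r*c', radius to r*r'.
input v2: applying the 2 nested substitutions gives center (-1/36, -1/2), radius 1/81
input v5: applying the 2 nested substitutions gives center (0, -4/9), radius 1/90
input v4: applying the 2 nested substitutions gives center (-11/24, -1/2), radius 1/96
input v1: applying the 2 nested substitutions gives center (-11/24, -13/24), radius 1/72
input v3: applying the 1 nested substitution gives center (0, 1/2), radius 1/10
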